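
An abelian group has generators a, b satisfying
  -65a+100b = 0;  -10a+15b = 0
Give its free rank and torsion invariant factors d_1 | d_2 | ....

Answer: M ≅ ℤ/5 ⊕ ℤ/5

Derivation:
rank_ℚ(R)=2; free=2−2=0
SNF(R) diag = [5, 5] → torsion [5, 5]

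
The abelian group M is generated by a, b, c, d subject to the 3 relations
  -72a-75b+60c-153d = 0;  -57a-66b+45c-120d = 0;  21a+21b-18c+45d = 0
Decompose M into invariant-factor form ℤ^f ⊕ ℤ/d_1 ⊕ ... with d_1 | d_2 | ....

Answer: M ≅ ℤ^1 ⊕ ℤ/3 ⊕ ℤ/3 ⊕ ℤ/3

Derivation:
rank_ℚ(R)=3; free=4−3=1
SNF(R) diag = [3, 3, 3] → torsion [3, 3, 3]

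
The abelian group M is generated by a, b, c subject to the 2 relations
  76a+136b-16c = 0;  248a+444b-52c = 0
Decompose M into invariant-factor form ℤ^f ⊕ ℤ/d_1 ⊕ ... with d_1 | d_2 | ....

Answer: M ≅ ℤ^1 ⊕ ℤ/4 ⊕ ℤ/4

Derivation:
rank_ℚ(R)=2; free=3−2=1
SNF(R) diag = [4, 4] → torsion [4, 4]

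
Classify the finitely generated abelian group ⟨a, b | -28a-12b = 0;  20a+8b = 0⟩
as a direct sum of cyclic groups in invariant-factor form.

Answer: M ≅ ℤ/4 ⊕ ℤ/4

Derivation:
rank_ℚ(R)=2; free=2−2=0
SNF(R) diag = [4, 4] → torsion [4, 4]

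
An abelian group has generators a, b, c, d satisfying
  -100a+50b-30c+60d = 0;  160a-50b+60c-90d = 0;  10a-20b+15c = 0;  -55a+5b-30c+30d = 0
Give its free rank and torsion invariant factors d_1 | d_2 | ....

Answer: M ≅ ℤ/5 ⊕ ℤ/15 ⊕ ℤ/30 ⊕ ℤ/90

Derivation:
rank_ℚ(R)=4; free=4−4=0
SNF(R) diag = [5, 15, 30, 90] → torsion [5, 15, 30, 90]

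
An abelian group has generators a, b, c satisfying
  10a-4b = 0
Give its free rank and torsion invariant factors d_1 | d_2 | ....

rank_ℚ(R)=1; free=3−1=2
SNF(R) diag = [2] → torsion [2]

Answer: M ≅ ℤ^2 ⊕ ℤ/2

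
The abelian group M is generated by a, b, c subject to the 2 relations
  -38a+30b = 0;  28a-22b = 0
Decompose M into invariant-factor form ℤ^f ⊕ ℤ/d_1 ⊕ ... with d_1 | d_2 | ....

rank_ℚ(R)=2; free=3−2=1
SNF(R) diag = [2, 2] → torsion [2, 2]

Answer: M ≅ ℤ^1 ⊕ ℤ/2 ⊕ ℤ/2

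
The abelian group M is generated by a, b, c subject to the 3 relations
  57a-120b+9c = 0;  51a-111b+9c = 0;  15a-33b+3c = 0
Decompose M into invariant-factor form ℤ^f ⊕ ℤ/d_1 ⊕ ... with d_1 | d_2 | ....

Answer: M ≅ ℤ/3 ⊕ ℤ/3 ⊕ ℤ/6

Derivation:
rank_ℚ(R)=3; free=3−3=0
SNF(R) diag = [3, 3, 6] → torsion [3, 3, 6]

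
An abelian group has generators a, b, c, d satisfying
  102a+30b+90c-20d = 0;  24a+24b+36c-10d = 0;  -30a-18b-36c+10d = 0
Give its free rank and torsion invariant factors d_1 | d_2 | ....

rank_ℚ(R)=3; free=4−3=1
SNF(R) diag = [2, 6, 18] → torsion [2, 6, 18]

Answer: M ≅ ℤ^1 ⊕ ℤ/2 ⊕ ℤ/6 ⊕ ℤ/18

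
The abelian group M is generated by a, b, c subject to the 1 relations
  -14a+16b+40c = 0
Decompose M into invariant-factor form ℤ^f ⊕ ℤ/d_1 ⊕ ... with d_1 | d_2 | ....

rank_ℚ(R)=1; free=3−1=2
SNF(R) diag = [2] → torsion [2]

Answer: M ≅ ℤ^2 ⊕ ℤ/2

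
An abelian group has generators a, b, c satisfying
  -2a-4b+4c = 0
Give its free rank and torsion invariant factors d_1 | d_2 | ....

Answer: M ≅ ℤ^2 ⊕ ℤ/2

Derivation:
rank_ℚ(R)=1; free=3−1=2
SNF(R) diag = [2] → torsion [2]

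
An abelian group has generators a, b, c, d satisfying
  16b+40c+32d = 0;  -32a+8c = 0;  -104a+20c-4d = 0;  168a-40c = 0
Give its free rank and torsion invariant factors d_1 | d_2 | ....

Answer: M ≅ ℤ/4 ⊕ ℤ/8 ⊕ ℤ/8 ⊕ ℤ/16

Derivation:
rank_ℚ(R)=4; free=4−4=0
SNF(R) diag = [4, 8, 8, 16] → torsion [4, 8, 8, 16]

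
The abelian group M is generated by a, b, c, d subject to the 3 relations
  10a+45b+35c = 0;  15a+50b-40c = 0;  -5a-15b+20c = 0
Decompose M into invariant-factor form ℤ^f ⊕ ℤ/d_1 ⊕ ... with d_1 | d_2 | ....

Answer: M ≅ ℤ^1 ⊕ ℤ/5 ⊕ ℤ/5 ⊕ ℤ/15

Derivation:
rank_ℚ(R)=3; free=4−3=1
SNF(R) diag = [5, 5, 15] → torsion [5, 5, 15]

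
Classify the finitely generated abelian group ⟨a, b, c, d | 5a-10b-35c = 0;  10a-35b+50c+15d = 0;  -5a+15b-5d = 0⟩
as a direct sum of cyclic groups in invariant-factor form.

Answer: M ≅ ℤ^1 ⊕ ℤ/5 ⊕ ℤ/5 ⊕ ℤ/15

Derivation:
rank_ℚ(R)=3; free=4−3=1
SNF(R) diag = [5, 5, 15] → torsion [5, 5, 15]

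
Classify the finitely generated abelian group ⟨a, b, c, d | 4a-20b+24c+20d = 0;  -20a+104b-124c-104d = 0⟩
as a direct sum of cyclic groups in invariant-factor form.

Answer: M ≅ ℤ^2 ⊕ ℤ/4 ⊕ ℤ/4

Derivation:
rank_ℚ(R)=2; free=4−2=2
SNF(R) diag = [4, 4] → torsion [4, 4]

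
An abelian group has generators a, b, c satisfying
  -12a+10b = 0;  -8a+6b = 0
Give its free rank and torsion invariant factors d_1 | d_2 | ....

rank_ℚ(R)=2; free=3−2=1
SNF(R) diag = [2, 4] → torsion [2, 4]

Answer: M ≅ ℤ^1 ⊕ ℤ/2 ⊕ ℤ/4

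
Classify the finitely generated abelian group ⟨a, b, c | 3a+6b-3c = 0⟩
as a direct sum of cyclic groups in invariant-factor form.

Answer: M ≅ ℤ^2 ⊕ ℤ/3

Derivation:
rank_ℚ(R)=1; free=3−1=2
SNF(R) diag = [3] → torsion [3]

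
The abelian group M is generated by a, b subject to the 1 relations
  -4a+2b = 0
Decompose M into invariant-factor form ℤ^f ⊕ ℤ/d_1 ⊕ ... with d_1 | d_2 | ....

Answer: M ≅ ℤ^1 ⊕ ℤ/2

Derivation:
rank_ℚ(R)=1; free=2−1=1
SNF(R) diag = [2] → torsion [2]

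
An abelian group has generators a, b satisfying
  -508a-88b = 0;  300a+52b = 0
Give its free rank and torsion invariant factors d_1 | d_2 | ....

Answer: M ≅ ℤ/4 ⊕ ℤ/4

Derivation:
rank_ℚ(R)=2; free=2−2=0
SNF(R) diag = [4, 4] → torsion [4, 4]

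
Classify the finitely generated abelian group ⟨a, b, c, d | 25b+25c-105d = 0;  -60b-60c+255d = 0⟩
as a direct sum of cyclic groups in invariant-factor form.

Answer: M ≅ ℤ^2 ⊕ ℤ/5 ⊕ ℤ/15

Derivation:
rank_ℚ(R)=2; free=4−2=2
SNF(R) diag = [5, 15] → torsion [5, 15]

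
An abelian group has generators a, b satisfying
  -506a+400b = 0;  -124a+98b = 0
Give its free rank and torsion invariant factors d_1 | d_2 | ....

Answer: M ≅ ℤ/2 ⊕ ℤ/6

Derivation:
rank_ℚ(R)=2; free=2−2=0
SNF(R) diag = [2, 6] → torsion [2, 6]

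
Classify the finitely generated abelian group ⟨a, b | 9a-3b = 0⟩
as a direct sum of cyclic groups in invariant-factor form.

rank_ℚ(R)=1; free=2−1=1
SNF(R) diag = [3] → torsion [3]

Answer: M ≅ ℤ^1 ⊕ ℤ/3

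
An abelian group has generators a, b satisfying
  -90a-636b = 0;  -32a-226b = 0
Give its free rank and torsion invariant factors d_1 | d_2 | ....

Answer: M ≅ ℤ/2 ⊕ ℤ/6

Derivation:
rank_ℚ(R)=2; free=2−2=0
SNF(R) diag = [2, 6] → torsion [2, 6]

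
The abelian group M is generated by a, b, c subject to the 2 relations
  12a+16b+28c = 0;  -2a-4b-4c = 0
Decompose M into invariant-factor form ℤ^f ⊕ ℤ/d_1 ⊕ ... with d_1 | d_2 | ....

Answer: M ≅ ℤ^1 ⊕ ℤ/2 ⊕ ℤ/4

Derivation:
rank_ℚ(R)=2; free=3−2=1
SNF(R) diag = [2, 4] → torsion [2, 4]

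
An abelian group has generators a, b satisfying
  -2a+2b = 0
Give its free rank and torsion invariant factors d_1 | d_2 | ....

rank_ℚ(R)=1; free=2−1=1
SNF(R) diag = [2] → torsion [2]

Answer: M ≅ ℤ^1 ⊕ ℤ/2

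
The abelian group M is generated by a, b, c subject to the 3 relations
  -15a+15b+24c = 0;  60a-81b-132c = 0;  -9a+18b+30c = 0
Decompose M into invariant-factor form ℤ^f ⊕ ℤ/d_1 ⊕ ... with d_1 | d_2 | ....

rank_ℚ(R)=3; free=3−3=0
SNF(R) diag = [3, 3, 6] → torsion [3, 3, 6]

Answer: M ≅ ℤ/3 ⊕ ℤ/3 ⊕ ℤ/6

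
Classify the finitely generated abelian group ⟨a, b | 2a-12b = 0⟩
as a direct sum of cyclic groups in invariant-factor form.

Answer: M ≅ ℤ^1 ⊕ ℤ/2

Derivation:
rank_ℚ(R)=1; free=2−1=1
SNF(R) diag = [2] → torsion [2]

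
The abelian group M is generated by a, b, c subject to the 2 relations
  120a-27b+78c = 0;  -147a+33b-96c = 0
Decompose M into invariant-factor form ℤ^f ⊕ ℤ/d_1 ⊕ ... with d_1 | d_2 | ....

Answer: M ≅ ℤ^1 ⊕ ℤ/3 ⊕ ℤ/3

Derivation:
rank_ℚ(R)=2; free=3−2=1
SNF(R) diag = [3, 3] → torsion [3, 3]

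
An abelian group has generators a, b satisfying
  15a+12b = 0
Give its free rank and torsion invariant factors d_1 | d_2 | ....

Answer: M ≅ ℤ^1 ⊕ ℤ/3

Derivation:
rank_ℚ(R)=1; free=2−1=1
SNF(R) diag = [3] → torsion [3]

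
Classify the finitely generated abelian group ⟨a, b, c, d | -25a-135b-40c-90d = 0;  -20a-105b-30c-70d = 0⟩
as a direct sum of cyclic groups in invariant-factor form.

Answer: M ≅ ℤ^2 ⊕ ℤ/5 ⊕ ℤ/5

Derivation:
rank_ℚ(R)=2; free=4−2=2
SNF(R) diag = [5, 5] → torsion [5, 5]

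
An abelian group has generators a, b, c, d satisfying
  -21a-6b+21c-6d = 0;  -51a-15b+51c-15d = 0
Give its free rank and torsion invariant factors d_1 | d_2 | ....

rank_ℚ(R)=2; free=4−2=2
SNF(R) diag = [3, 3] → torsion [3, 3]

Answer: M ≅ ℤ^2 ⊕ ℤ/3 ⊕ ℤ/3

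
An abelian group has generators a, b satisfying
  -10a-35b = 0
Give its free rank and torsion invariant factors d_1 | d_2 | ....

Answer: M ≅ ℤ^1 ⊕ ℤ/5

Derivation:
rank_ℚ(R)=1; free=2−1=1
SNF(R) diag = [5] → torsion [5]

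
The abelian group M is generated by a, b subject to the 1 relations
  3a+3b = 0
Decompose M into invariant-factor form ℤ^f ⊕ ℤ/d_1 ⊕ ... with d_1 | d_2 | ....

Answer: M ≅ ℤ^1 ⊕ ℤ/3

Derivation:
rank_ℚ(R)=1; free=2−1=1
SNF(R) diag = [3] → torsion [3]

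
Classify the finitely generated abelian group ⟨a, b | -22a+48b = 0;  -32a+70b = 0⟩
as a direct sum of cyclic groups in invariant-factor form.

rank_ℚ(R)=2; free=2−2=0
SNF(R) diag = [2, 2] → torsion [2, 2]

Answer: M ≅ ℤ/2 ⊕ ℤ/2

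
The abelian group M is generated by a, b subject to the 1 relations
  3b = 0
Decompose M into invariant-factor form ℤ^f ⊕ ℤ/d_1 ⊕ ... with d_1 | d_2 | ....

Answer: M ≅ ℤ^1 ⊕ ℤ/3

Derivation:
rank_ℚ(R)=1; free=2−1=1
SNF(R) diag = [3] → torsion [3]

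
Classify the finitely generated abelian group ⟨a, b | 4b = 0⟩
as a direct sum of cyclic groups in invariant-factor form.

Answer: M ≅ ℤ^1 ⊕ ℤ/4

Derivation:
rank_ℚ(R)=1; free=2−1=1
SNF(R) diag = [4] → torsion [4]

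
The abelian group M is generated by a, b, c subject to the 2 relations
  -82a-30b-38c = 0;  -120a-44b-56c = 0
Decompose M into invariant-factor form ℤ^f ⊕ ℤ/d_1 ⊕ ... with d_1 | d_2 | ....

rank_ℚ(R)=2; free=3−2=1
SNF(R) diag = [2, 4] → torsion [2, 4]

Answer: M ≅ ℤ^1 ⊕ ℤ/2 ⊕ ℤ/4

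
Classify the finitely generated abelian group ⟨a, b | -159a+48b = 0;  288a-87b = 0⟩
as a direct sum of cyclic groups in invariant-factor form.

Answer: M ≅ ℤ/3 ⊕ ℤ/3

Derivation:
rank_ℚ(R)=2; free=2−2=0
SNF(R) diag = [3, 3] → torsion [3, 3]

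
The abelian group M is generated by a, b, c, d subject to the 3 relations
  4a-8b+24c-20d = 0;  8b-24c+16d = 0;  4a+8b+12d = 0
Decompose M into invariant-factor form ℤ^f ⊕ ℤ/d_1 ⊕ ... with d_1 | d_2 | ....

Answer: M ≅ ℤ^1 ⊕ ℤ/4 ⊕ ℤ/8 ⊕ ℤ/24

Derivation:
rank_ℚ(R)=3; free=4−3=1
SNF(R) diag = [4, 8, 24] → torsion [4, 8, 24]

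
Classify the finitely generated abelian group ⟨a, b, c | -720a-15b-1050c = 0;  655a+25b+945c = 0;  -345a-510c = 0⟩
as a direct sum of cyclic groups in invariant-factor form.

rank_ℚ(R)=3; free=3−3=0
SNF(R) diag = [5, 15, 45] → torsion [5, 15, 45]

Answer: M ≅ ℤ/5 ⊕ ℤ/15 ⊕ ℤ/45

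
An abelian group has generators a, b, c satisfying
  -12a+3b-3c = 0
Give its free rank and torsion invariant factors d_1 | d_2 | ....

rank_ℚ(R)=1; free=3−1=2
SNF(R) diag = [3] → torsion [3]

Answer: M ≅ ℤ^2 ⊕ ℤ/3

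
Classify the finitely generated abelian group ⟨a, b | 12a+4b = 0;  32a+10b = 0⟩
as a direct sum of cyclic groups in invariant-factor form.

Answer: M ≅ ℤ/2 ⊕ ℤ/4

Derivation:
rank_ℚ(R)=2; free=2−2=0
SNF(R) diag = [2, 4] → torsion [2, 4]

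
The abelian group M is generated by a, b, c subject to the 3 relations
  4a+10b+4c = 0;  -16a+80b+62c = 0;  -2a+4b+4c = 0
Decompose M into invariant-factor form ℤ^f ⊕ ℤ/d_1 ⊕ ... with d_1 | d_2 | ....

Answer: M ≅ ℤ/2 ⊕ ℤ/6 ⊕ ℤ/6

Derivation:
rank_ℚ(R)=3; free=3−3=0
SNF(R) diag = [2, 6, 6] → torsion [2, 6, 6]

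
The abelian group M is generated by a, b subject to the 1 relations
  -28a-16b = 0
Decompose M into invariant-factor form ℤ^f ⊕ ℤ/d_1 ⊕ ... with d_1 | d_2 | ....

Answer: M ≅ ℤ^1 ⊕ ℤ/4

Derivation:
rank_ℚ(R)=1; free=2−1=1
SNF(R) diag = [4] → torsion [4]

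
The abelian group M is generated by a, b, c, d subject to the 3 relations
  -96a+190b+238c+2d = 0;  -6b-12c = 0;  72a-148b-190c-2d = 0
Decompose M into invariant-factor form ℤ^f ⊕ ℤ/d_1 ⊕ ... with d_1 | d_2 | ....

rank_ℚ(R)=3; free=4−3=1
SNF(R) diag = [2, 6, 12] → torsion [2, 6, 12]

Answer: M ≅ ℤ^1 ⊕ ℤ/2 ⊕ ℤ/6 ⊕ ℤ/12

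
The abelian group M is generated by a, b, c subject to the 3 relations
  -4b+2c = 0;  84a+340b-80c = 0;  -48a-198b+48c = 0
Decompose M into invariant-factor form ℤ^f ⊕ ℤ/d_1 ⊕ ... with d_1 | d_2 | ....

Answer: M ≅ ℤ/2 ⊕ ℤ/6 ⊕ ℤ/12

Derivation:
rank_ℚ(R)=3; free=3−3=0
SNF(R) diag = [2, 6, 12] → torsion [2, 6, 12]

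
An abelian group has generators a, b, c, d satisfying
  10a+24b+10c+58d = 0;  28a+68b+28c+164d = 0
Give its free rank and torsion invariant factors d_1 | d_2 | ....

rank_ℚ(R)=2; free=4−2=2
SNF(R) diag = [2, 4] → torsion [2, 4]

Answer: M ≅ ℤ^2 ⊕ ℤ/2 ⊕ ℤ/4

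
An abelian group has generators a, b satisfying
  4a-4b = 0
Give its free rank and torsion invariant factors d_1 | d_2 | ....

Answer: M ≅ ℤ^1 ⊕ ℤ/4

Derivation:
rank_ℚ(R)=1; free=2−1=1
SNF(R) diag = [4] → torsion [4]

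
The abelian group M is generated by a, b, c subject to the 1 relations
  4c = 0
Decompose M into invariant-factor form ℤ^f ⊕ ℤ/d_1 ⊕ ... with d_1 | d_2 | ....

rank_ℚ(R)=1; free=3−1=2
SNF(R) diag = [4] → torsion [4]

Answer: M ≅ ℤ^2 ⊕ ℤ/4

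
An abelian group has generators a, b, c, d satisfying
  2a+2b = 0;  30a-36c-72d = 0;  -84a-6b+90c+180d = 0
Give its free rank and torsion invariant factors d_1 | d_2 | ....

rank_ℚ(R)=3; free=4−3=1
SNF(R) diag = [2, 6, 18] → torsion [2, 6, 18]

Answer: M ≅ ℤ^1 ⊕ ℤ/2 ⊕ ℤ/6 ⊕ ℤ/18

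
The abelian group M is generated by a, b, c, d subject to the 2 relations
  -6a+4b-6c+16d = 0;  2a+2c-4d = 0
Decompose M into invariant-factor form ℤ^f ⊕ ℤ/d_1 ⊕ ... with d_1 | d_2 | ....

rank_ℚ(R)=2; free=4−2=2
SNF(R) diag = [2, 4] → torsion [2, 4]

Answer: M ≅ ℤ^2 ⊕ ℤ/2 ⊕ ℤ/4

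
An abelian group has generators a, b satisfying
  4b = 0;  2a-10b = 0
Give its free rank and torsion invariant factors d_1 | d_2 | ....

rank_ℚ(R)=2; free=2−2=0
SNF(R) diag = [2, 4] → torsion [2, 4]

Answer: M ≅ ℤ/2 ⊕ ℤ/4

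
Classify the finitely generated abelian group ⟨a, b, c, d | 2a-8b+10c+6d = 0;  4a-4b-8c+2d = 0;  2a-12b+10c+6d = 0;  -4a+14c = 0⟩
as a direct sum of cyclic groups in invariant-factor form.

Answer: M ≅ ℤ/2 ⊕ ℤ/2 ⊕ ℤ/2 ⊕ ℤ/4

Derivation:
rank_ℚ(R)=4; free=4−4=0
SNF(R) diag = [2, 2, 2, 4] → torsion [2, 2, 2, 4]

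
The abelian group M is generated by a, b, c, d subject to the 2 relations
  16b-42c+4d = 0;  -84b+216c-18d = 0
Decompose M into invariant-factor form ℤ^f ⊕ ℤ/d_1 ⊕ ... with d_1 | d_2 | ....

rank_ℚ(R)=2; free=4−2=2
SNF(R) diag = [2, 6] → torsion [2, 6]

Answer: M ≅ ℤ^2 ⊕ ℤ/2 ⊕ ℤ/6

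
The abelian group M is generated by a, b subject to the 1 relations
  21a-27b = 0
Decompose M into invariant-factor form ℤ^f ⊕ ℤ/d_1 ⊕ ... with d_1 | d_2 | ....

rank_ℚ(R)=1; free=2−1=1
SNF(R) diag = [3] → torsion [3]

Answer: M ≅ ℤ^1 ⊕ ℤ/3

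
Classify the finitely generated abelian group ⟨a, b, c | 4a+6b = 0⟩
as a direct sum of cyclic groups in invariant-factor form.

rank_ℚ(R)=1; free=3−1=2
SNF(R) diag = [2] → torsion [2]

Answer: M ≅ ℤ^2 ⊕ ℤ/2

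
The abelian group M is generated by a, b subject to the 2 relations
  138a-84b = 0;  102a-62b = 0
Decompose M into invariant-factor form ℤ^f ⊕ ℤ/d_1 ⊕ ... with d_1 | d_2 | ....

Answer: M ≅ ℤ/2 ⊕ ℤ/6

Derivation:
rank_ℚ(R)=2; free=2−2=0
SNF(R) diag = [2, 6] → torsion [2, 6]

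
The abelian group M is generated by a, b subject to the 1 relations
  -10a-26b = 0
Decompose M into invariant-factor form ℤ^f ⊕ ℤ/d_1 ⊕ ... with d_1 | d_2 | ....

Answer: M ≅ ℤ^1 ⊕ ℤ/2

Derivation:
rank_ℚ(R)=1; free=2−1=1
SNF(R) diag = [2] → torsion [2]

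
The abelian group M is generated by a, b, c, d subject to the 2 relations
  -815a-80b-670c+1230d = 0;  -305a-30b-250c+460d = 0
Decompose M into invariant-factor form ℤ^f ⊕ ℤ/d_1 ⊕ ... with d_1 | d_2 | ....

rank_ℚ(R)=2; free=4−2=2
SNF(R) diag = [5, 10] → torsion [5, 10]

Answer: M ≅ ℤ^2 ⊕ ℤ/5 ⊕ ℤ/10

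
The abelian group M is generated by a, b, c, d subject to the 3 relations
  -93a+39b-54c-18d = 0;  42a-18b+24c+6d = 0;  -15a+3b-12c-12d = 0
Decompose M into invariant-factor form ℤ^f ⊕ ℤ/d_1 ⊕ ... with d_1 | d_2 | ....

rank_ℚ(R)=3; free=4−3=1
SNF(R) diag = [3, 6, 18] → torsion [3, 6, 18]

Answer: M ≅ ℤ^1 ⊕ ℤ/3 ⊕ ℤ/6 ⊕ ℤ/18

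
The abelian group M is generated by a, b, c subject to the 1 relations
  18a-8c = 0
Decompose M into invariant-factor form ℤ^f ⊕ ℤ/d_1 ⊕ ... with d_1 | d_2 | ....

rank_ℚ(R)=1; free=3−1=2
SNF(R) diag = [2] → torsion [2]

Answer: M ≅ ℤ^2 ⊕ ℤ/2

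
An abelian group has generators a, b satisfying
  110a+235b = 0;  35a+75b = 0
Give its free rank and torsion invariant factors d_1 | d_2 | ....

Answer: M ≅ ℤ/5 ⊕ ℤ/5

Derivation:
rank_ℚ(R)=2; free=2−2=0
SNF(R) diag = [5, 5] → torsion [5, 5]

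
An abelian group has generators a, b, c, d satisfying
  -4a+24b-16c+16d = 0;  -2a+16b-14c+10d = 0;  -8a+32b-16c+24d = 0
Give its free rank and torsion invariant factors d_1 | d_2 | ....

rank_ℚ(R)=3; free=4−3=1
SNF(R) diag = [2, 4, 8] → torsion [2, 4, 8]

Answer: M ≅ ℤ^1 ⊕ ℤ/2 ⊕ ℤ/4 ⊕ ℤ/8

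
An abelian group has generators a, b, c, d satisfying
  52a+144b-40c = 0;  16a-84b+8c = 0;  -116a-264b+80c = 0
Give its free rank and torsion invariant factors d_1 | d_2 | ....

rank_ℚ(R)=3; free=4−3=1
SNF(R) diag = [4, 12, 24] → torsion [4, 12, 24]

Answer: M ≅ ℤ^1 ⊕ ℤ/4 ⊕ ℤ/12 ⊕ ℤ/24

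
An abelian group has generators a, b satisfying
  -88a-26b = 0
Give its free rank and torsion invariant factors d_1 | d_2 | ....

Answer: M ≅ ℤ^1 ⊕ ℤ/2

Derivation:
rank_ℚ(R)=1; free=2−1=1
SNF(R) diag = [2] → torsion [2]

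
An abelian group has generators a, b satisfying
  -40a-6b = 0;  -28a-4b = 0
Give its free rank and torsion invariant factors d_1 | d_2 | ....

rank_ℚ(R)=2; free=2−2=0
SNF(R) diag = [2, 4] → torsion [2, 4]

Answer: M ≅ ℤ/2 ⊕ ℤ/4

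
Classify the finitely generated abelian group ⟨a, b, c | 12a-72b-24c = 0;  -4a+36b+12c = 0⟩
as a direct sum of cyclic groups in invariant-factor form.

Answer: M ≅ ℤ^1 ⊕ ℤ/4 ⊕ ℤ/12

Derivation:
rank_ℚ(R)=2; free=3−2=1
SNF(R) diag = [4, 12] → torsion [4, 12]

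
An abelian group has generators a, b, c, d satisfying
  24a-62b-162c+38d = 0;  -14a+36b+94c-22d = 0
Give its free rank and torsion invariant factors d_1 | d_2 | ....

Answer: M ≅ ℤ^2 ⊕ ℤ/2 ⊕ ℤ/2

Derivation:
rank_ℚ(R)=2; free=4−2=2
SNF(R) diag = [2, 2] → torsion [2, 2]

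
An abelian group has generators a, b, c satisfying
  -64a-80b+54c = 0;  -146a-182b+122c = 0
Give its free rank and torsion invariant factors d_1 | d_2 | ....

Answer: M ≅ ℤ^1 ⊕ ℤ/2 ⊕ ℤ/2

Derivation:
rank_ℚ(R)=2; free=3−2=1
SNF(R) diag = [2, 2] → torsion [2, 2]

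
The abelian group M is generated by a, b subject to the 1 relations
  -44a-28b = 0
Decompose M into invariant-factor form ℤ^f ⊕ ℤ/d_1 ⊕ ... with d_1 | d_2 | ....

rank_ℚ(R)=1; free=2−1=1
SNF(R) diag = [4] → torsion [4]

Answer: M ≅ ℤ^1 ⊕ ℤ/4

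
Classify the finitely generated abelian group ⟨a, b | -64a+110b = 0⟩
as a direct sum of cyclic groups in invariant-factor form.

Answer: M ≅ ℤ^1 ⊕ ℤ/2

Derivation:
rank_ℚ(R)=1; free=2−1=1
SNF(R) diag = [2] → torsion [2]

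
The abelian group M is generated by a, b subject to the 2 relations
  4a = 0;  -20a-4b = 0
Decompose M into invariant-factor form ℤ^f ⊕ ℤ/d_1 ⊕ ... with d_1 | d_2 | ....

rank_ℚ(R)=2; free=2−2=0
SNF(R) diag = [4, 4] → torsion [4, 4]

Answer: M ≅ ℤ/4 ⊕ ℤ/4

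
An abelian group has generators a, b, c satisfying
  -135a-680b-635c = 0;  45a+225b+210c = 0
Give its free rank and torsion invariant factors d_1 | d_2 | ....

rank_ℚ(R)=2; free=3−2=1
SNF(R) diag = [5, 15] → torsion [5, 15]

Answer: M ≅ ℤ^1 ⊕ ℤ/5 ⊕ ℤ/15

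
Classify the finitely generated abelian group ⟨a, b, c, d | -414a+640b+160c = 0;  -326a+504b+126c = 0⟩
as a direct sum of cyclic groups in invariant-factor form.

rank_ℚ(R)=2; free=4−2=2
SNF(R) diag = [2, 2] → torsion [2, 2]

Answer: M ≅ ℤ^2 ⊕ ℤ/2 ⊕ ℤ/2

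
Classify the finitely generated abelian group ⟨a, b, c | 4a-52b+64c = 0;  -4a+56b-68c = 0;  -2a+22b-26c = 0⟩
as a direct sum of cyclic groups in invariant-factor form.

rank_ℚ(R)=3; free=3−3=0
SNF(R) diag = [2, 4, 4] → torsion [2, 4, 4]

Answer: M ≅ ℤ/2 ⊕ ℤ/4 ⊕ ℤ/4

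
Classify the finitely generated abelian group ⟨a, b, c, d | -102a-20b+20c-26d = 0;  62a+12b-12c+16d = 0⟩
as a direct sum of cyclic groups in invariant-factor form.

rank_ℚ(R)=2; free=4−2=2
SNF(R) diag = [2, 2] → torsion [2, 2]

Answer: M ≅ ℤ^2 ⊕ ℤ/2 ⊕ ℤ/2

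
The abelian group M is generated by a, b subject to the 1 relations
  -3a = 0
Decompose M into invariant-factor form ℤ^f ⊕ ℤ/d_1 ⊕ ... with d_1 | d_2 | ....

rank_ℚ(R)=1; free=2−1=1
SNF(R) diag = [3] → torsion [3]

Answer: M ≅ ℤ^1 ⊕ ℤ/3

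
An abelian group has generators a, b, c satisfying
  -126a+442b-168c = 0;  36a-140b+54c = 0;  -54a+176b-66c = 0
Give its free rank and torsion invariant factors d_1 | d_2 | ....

Answer: M ≅ ℤ/2 ⊕ ℤ/6 ⊕ ℤ/18

Derivation:
rank_ℚ(R)=3; free=3−3=0
SNF(R) diag = [2, 6, 18] → torsion [2, 6, 18]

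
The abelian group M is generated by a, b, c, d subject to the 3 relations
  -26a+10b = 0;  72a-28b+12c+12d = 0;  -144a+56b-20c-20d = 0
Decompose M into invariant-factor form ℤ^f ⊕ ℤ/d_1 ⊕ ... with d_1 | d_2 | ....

rank_ℚ(R)=3; free=4−3=1
SNF(R) diag = [2, 4, 4] → torsion [2, 4, 4]

Answer: M ≅ ℤ^1 ⊕ ℤ/2 ⊕ ℤ/4 ⊕ ℤ/4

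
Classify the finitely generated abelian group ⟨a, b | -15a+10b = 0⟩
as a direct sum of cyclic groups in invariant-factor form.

Answer: M ≅ ℤ^1 ⊕ ℤ/5

Derivation:
rank_ℚ(R)=1; free=2−1=1
SNF(R) diag = [5] → torsion [5]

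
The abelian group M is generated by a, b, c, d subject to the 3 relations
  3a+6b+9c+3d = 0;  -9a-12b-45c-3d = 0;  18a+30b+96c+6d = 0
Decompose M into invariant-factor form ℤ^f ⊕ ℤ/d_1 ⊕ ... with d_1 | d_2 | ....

rank_ℚ(R)=3; free=4−3=1
SNF(R) diag = [3, 6, 6] → torsion [3, 6, 6]

Answer: M ≅ ℤ^1 ⊕ ℤ/3 ⊕ ℤ/6 ⊕ ℤ/6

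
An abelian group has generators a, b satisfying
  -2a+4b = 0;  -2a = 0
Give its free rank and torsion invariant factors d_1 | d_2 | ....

Answer: M ≅ ℤ/2 ⊕ ℤ/4

Derivation:
rank_ℚ(R)=2; free=2−2=0
SNF(R) diag = [2, 4] → torsion [2, 4]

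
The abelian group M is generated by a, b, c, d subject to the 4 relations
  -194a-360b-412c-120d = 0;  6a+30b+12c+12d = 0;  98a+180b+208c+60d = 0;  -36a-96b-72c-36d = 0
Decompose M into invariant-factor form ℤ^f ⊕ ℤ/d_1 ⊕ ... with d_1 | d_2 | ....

Answer: M ≅ ℤ/2 ⊕ ℤ/6 ⊕ ℤ/12 ⊕ ℤ/12

Derivation:
rank_ℚ(R)=4; free=4−4=0
SNF(R) diag = [2, 6, 12, 12] → torsion [2, 6, 12, 12]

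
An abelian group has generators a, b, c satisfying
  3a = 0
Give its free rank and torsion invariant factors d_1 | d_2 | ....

rank_ℚ(R)=1; free=3−1=2
SNF(R) diag = [3] → torsion [3]

Answer: M ≅ ℤ^2 ⊕ ℤ/3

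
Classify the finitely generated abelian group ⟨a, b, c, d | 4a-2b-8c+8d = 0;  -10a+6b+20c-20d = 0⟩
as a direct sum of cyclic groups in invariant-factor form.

Answer: M ≅ ℤ^2 ⊕ ℤ/2 ⊕ ℤ/2

Derivation:
rank_ℚ(R)=2; free=4−2=2
SNF(R) diag = [2, 2] → torsion [2, 2]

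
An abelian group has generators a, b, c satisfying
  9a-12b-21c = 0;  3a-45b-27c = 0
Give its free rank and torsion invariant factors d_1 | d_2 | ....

Answer: M ≅ ℤ^1 ⊕ ℤ/3 ⊕ ℤ/3

Derivation:
rank_ℚ(R)=2; free=3−2=1
SNF(R) diag = [3, 3] → torsion [3, 3]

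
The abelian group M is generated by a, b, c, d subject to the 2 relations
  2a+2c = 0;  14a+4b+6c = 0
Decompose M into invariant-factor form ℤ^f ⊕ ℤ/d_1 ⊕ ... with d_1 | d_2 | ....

Answer: M ≅ ℤ^2 ⊕ ℤ/2 ⊕ ℤ/4

Derivation:
rank_ℚ(R)=2; free=4−2=2
SNF(R) diag = [2, 4] → torsion [2, 4]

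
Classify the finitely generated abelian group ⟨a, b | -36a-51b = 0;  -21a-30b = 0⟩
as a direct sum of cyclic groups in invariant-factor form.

Answer: M ≅ ℤ/3 ⊕ ℤ/3

Derivation:
rank_ℚ(R)=2; free=2−2=0
SNF(R) diag = [3, 3] → torsion [3, 3]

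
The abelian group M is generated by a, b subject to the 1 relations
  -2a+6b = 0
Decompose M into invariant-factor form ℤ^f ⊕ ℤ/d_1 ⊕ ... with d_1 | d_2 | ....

rank_ℚ(R)=1; free=2−1=1
SNF(R) diag = [2] → torsion [2]

Answer: M ≅ ℤ^1 ⊕ ℤ/2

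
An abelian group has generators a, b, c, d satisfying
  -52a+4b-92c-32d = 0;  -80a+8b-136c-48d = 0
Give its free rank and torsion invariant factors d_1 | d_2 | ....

rank_ℚ(R)=2; free=4−2=2
SNF(R) diag = [4, 8] → torsion [4, 8]

Answer: M ≅ ℤ^2 ⊕ ℤ/4 ⊕ ℤ/8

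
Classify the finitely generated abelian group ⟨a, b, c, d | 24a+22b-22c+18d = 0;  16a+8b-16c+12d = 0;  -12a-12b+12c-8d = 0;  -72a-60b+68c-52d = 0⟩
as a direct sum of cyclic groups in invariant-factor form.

Answer: M ≅ ℤ/2 ⊕ ℤ/4 ⊕ ℤ/4 ⊕ ℤ/8

Derivation:
rank_ℚ(R)=4; free=4−4=0
SNF(R) diag = [2, 4, 4, 8] → torsion [2, 4, 4, 8]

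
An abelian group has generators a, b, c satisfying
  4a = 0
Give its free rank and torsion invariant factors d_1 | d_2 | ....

Answer: M ≅ ℤ^2 ⊕ ℤ/4

Derivation:
rank_ℚ(R)=1; free=3−1=2
SNF(R) diag = [4] → torsion [4]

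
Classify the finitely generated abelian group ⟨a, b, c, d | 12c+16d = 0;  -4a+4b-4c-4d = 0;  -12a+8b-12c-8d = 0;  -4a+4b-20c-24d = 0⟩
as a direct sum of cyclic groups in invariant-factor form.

Answer: M ≅ ℤ/4 ⊕ ℤ/4 ⊕ ℤ/4 ⊕ ℤ/4

Derivation:
rank_ℚ(R)=4; free=4−4=0
SNF(R) diag = [4, 4, 4, 4] → torsion [4, 4, 4, 4]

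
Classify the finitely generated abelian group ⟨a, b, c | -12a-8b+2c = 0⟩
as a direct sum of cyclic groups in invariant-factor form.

Answer: M ≅ ℤ^2 ⊕ ℤ/2

Derivation:
rank_ℚ(R)=1; free=3−1=2
SNF(R) diag = [2] → torsion [2]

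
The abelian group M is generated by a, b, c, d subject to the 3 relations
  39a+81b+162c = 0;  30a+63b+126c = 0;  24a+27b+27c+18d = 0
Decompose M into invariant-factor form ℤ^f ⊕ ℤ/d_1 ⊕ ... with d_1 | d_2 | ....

Answer: M ≅ ℤ^1 ⊕ ℤ/3 ⊕ ℤ/9 ⊕ ℤ/9

Derivation:
rank_ℚ(R)=3; free=4−3=1
SNF(R) diag = [3, 9, 9] → torsion [3, 9, 9]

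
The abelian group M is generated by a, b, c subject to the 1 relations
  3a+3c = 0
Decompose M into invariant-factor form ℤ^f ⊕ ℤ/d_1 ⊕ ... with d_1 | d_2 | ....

rank_ℚ(R)=1; free=3−1=2
SNF(R) diag = [3] → torsion [3]

Answer: M ≅ ℤ^2 ⊕ ℤ/3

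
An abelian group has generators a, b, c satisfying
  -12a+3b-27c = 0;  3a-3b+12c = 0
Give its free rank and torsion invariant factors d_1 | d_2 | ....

rank_ℚ(R)=2; free=3−2=1
SNF(R) diag = [3, 3] → torsion [3, 3]

Answer: M ≅ ℤ^1 ⊕ ℤ/3 ⊕ ℤ/3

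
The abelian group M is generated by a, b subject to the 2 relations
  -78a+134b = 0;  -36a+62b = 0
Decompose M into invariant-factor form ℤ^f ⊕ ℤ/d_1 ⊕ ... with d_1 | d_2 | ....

Answer: M ≅ ℤ/2 ⊕ ℤ/6

Derivation:
rank_ℚ(R)=2; free=2−2=0
SNF(R) diag = [2, 6] → torsion [2, 6]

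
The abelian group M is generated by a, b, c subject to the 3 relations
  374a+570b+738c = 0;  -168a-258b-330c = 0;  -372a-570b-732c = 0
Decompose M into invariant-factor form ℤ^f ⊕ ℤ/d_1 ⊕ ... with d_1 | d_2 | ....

rank_ℚ(R)=3; free=3−3=0
SNF(R) diag = [2, 6, 18] → torsion [2, 6, 18]

Answer: M ≅ ℤ/2 ⊕ ℤ/6 ⊕ ℤ/18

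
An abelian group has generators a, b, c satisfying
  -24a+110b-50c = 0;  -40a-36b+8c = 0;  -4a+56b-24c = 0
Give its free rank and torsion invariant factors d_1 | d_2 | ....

rank_ℚ(R)=3; free=3−3=0
SNF(R) diag = [2, 4, 12] → torsion [2, 4, 12]

Answer: M ≅ ℤ/2 ⊕ ℤ/4 ⊕ ℤ/12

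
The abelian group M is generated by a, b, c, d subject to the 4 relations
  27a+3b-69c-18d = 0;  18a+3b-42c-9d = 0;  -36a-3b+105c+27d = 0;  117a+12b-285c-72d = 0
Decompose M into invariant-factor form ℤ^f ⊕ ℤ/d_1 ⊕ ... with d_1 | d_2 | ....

rank_ℚ(R)=4; free=4−4=0
SNF(R) diag = [3, 9, 9, 9] → torsion [3, 9, 9, 9]

Answer: M ≅ ℤ/3 ⊕ ℤ/9 ⊕ ℤ/9 ⊕ ℤ/9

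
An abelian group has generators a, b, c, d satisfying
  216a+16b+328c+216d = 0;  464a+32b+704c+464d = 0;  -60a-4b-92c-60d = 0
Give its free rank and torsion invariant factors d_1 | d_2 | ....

Answer: M ≅ ℤ^1 ⊕ ℤ/4 ⊕ ℤ/8 ⊕ ℤ/16

Derivation:
rank_ℚ(R)=3; free=4−3=1
SNF(R) diag = [4, 8, 16] → torsion [4, 8, 16]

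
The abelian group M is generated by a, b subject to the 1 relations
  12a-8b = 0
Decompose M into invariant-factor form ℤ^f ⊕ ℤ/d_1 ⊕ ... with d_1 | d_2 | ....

Answer: M ≅ ℤ^1 ⊕ ℤ/4

Derivation:
rank_ℚ(R)=1; free=2−1=1
SNF(R) diag = [4] → torsion [4]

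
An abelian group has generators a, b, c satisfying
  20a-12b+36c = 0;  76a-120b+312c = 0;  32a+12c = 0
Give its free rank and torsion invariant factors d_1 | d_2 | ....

rank_ℚ(R)=3; free=3−3=0
SNF(R) diag = [4, 12, 12] → torsion [4, 12, 12]

Answer: M ≅ ℤ/4 ⊕ ℤ/12 ⊕ ℤ/12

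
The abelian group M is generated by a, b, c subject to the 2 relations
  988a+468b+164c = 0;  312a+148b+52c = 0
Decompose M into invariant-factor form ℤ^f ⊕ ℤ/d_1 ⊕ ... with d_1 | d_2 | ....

Answer: M ≅ ℤ^1 ⊕ ℤ/4 ⊕ ℤ/4

Derivation:
rank_ℚ(R)=2; free=3−2=1
SNF(R) diag = [4, 4] → torsion [4, 4]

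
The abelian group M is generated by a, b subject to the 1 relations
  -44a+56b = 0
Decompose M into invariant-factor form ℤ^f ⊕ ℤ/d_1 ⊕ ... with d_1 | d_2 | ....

rank_ℚ(R)=1; free=2−1=1
SNF(R) diag = [4] → torsion [4]

Answer: M ≅ ℤ^1 ⊕ ℤ/4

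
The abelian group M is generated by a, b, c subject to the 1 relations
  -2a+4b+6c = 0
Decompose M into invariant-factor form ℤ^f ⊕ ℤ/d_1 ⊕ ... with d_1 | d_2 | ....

Answer: M ≅ ℤ^2 ⊕ ℤ/2

Derivation:
rank_ℚ(R)=1; free=3−1=2
SNF(R) diag = [2] → torsion [2]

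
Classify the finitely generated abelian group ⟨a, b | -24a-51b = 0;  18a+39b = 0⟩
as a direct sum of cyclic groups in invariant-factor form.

Answer: M ≅ ℤ/3 ⊕ ℤ/6

Derivation:
rank_ℚ(R)=2; free=2−2=0
SNF(R) diag = [3, 6] → torsion [3, 6]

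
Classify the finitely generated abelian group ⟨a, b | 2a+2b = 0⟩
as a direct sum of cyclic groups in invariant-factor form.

Answer: M ≅ ℤ^1 ⊕ ℤ/2

Derivation:
rank_ℚ(R)=1; free=2−1=1
SNF(R) diag = [2] → torsion [2]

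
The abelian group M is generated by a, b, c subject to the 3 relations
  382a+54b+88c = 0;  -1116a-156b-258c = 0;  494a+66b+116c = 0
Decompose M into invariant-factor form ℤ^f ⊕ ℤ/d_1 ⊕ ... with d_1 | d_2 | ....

rank_ℚ(R)=3; free=3−3=0
SNF(R) diag = [2, 6, 12] → torsion [2, 6, 12]

Answer: M ≅ ℤ/2 ⊕ ℤ/6 ⊕ ℤ/12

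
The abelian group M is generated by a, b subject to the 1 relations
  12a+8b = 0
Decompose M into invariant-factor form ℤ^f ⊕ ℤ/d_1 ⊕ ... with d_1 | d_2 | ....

rank_ℚ(R)=1; free=2−1=1
SNF(R) diag = [4] → torsion [4]

Answer: M ≅ ℤ^1 ⊕ ℤ/4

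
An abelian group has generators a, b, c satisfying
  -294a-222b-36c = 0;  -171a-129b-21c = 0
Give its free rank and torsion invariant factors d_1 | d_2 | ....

Answer: M ≅ ℤ^1 ⊕ ℤ/3 ⊕ ℤ/6

Derivation:
rank_ℚ(R)=2; free=3−2=1
SNF(R) diag = [3, 6] → torsion [3, 6]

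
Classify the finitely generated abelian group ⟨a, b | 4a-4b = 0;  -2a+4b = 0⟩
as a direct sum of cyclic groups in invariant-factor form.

rank_ℚ(R)=2; free=2−2=0
SNF(R) diag = [2, 4] → torsion [2, 4]

Answer: M ≅ ℤ/2 ⊕ ℤ/4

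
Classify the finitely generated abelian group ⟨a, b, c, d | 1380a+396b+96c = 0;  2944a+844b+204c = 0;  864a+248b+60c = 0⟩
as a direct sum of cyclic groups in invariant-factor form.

Answer: M ≅ ℤ^1 ⊕ ℤ/4 ⊕ ℤ/4 ⊕ ℤ/12

Derivation:
rank_ℚ(R)=3; free=4−3=1
SNF(R) diag = [4, 4, 12] → torsion [4, 4, 12]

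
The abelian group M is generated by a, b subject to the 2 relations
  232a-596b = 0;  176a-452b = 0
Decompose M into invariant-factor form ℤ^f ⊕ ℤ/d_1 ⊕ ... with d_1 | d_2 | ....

rank_ℚ(R)=2; free=2−2=0
SNF(R) diag = [4, 8] → torsion [4, 8]

Answer: M ≅ ℤ/4 ⊕ ℤ/8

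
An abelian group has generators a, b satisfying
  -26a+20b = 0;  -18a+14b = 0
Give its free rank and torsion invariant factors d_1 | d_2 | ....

Answer: M ≅ ℤ/2 ⊕ ℤ/2

Derivation:
rank_ℚ(R)=2; free=2−2=0
SNF(R) diag = [2, 2] → torsion [2, 2]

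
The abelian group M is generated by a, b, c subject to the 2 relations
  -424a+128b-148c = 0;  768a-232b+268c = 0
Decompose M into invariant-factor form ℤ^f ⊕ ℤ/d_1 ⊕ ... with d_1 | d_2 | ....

Answer: M ≅ ℤ^1 ⊕ ℤ/4 ⊕ ℤ/8

Derivation:
rank_ℚ(R)=2; free=3−2=1
SNF(R) diag = [4, 8] → torsion [4, 8]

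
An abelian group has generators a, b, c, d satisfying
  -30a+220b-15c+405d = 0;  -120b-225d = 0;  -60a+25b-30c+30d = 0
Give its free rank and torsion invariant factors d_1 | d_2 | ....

Answer: M ≅ ℤ^1 ⊕ ℤ/5 ⊕ ℤ/15 ⊕ ℤ/45

Derivation:
rank_ℚ(R)=3; free=4−3=1
SNF(R) diag = [5, 15, 45] → torsion [5, 15, 45]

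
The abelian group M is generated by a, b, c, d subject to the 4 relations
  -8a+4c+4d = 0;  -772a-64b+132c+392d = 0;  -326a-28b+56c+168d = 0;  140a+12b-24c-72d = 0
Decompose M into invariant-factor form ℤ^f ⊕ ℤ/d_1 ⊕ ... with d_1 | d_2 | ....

Answer: M ≅ ℤ/2 ⊕ ℤ/4 ⊕ ℤ/4 ⊕ ℤ/4

Derivation:
rank_ℚ(R)=4; free=4−4=0
SNF(R) diag = [2, 4, 4, 4] → torsion [2, 4, 4, 4]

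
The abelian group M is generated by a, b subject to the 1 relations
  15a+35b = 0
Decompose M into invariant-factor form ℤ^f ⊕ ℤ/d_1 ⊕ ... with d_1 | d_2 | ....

Answer: M ≅ ℤ^1 ⊕ ℤ/5

Derivation:
rank_ℚ(R)=1; free=2−1=1
SNF(R) diag = [5] → torsion [5]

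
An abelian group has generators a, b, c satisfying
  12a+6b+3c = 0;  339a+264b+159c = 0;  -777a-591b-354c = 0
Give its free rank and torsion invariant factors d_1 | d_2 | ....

rank_ℚ(R)=3; free=3−3=0
SNF(R) diag = [3, 9, 27] → torsion [3, 9, 27]

Answer: M ≅ ℤ/3 ⊕ ℤ/9 ⊕ ℤ/27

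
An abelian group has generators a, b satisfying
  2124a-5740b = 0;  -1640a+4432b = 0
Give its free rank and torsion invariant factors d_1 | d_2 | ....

rank_ℚ(R)=2; free=2−2=0
SNF(R) diag = [4, 8] → torsion [4, 8]

Answer: M ≅ ℤ/4 ⊕ ℤ/8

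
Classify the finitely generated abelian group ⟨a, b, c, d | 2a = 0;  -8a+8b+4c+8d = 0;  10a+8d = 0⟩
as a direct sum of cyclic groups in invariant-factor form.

rank_ℚ(R)=3; free=4−3=1
SNF(R) diag = [2, 4, 8] → torsion [2, 4, 8]

Answer: M ≅ ℤ^1 ⊕ ℤ/2 ⊕ ℤ/4 ⊕ ℤ/8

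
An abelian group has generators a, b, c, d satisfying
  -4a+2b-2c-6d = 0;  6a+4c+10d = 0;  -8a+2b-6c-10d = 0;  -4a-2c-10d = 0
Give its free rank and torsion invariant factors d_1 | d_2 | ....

Answer: M ≅ ℤ/2 ⊕ ℤ/2 ⊕ ℤ/2 ⊕ ℤ/4

Derivation:
rank_ℚ(R)=4; free=4−4=0
SNF(R) diag = [2, 2, 2, 4] → torsion [2, 2, 2, 4]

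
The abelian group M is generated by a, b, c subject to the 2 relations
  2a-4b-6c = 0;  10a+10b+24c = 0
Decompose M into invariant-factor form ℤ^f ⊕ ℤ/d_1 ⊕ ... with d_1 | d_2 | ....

rank_ℚ(R)=2; free=3−2=1
SNF(R) diag = [2, 6] → torsion [2, 6]

Answer: M ≅ ℤ^1 ⊕ ℤ/2 ⊕ ℤ/6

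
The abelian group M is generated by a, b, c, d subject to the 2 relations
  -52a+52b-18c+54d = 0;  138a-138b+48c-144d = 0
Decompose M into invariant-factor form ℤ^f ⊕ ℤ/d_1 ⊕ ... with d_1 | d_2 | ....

rank_ℚ(R)=2; free=4−2=2
SNF(R) diag = [2, 6] → torsion [2, 6]

Answer: M ≅ ℤ^2 ⊕ ℤ/2 ⊕ ℤ/6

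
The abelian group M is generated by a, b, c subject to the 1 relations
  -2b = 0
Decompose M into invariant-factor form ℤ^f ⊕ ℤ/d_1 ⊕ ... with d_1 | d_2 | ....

Answer: M ≅ ℤ^2 ⊕ ℤ/2

Derivation:
rank_ℚ(R)=1; free=3−1=2
SNF(R) diag = [2] → torsion [2]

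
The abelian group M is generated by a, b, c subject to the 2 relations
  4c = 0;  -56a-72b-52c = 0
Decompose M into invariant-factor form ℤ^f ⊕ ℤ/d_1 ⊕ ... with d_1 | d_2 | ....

rank_ℚ(R)=2; free=3−2=1
SNF(R) diag = [4, 8] → torsion [4, 8]

Answer: M ≅ ℤ^1 ⊕ ℤ/4 ⊕ ℤ/8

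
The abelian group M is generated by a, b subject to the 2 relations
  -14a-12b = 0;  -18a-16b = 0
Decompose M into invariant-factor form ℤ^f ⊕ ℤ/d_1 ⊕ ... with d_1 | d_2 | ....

Answer: M ≅ ℤ/2 ⊕ ℤ/4

Derivation:
rank_ℚ(R)=2; free=2−2=0
SNF(R) diag = [2, 4] → torsion [2, 4]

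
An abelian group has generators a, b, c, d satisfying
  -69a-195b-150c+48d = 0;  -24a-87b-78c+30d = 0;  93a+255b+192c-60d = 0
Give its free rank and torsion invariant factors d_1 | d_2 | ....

rank_ℚ(R)=3; free=4−3=1
SNF(R) diag = [3, 9, 18] → torsion [3, 9, 18]

Answer: M ≅ ℤ^1 ⊕ ℤ/3 ⊕ ℤ/9 ⊕ ℤ/18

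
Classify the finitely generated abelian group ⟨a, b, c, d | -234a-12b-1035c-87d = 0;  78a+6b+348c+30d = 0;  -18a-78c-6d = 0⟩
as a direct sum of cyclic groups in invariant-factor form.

rank_ℚ(R)=3; free=4−3=1
SNF(R) diag = [3, 6, 6] → torsion [3, 6, 6]

Answer: M ≅ ℤ^1 ⊕ ℤ/3 ⊕ ℤ/6 ⊕ ℤ/6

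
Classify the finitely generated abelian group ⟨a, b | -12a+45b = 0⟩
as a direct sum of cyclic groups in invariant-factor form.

Answer: M ≅ ℤ^1 ⊕ ℤ/3

Derivation:
rank_ℚ(R)=1; free=2−1=1
SNF(R) diag = [3] → torsion [3]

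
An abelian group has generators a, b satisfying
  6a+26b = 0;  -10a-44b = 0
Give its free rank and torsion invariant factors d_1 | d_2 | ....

Answer: M ≅ ℤ/2 ⊕ ℤ/2

Derivation:
rank_ℚ(R)=2; free=2−2=0
SNF(R) diag = [2, 2] → torsion [2, 2]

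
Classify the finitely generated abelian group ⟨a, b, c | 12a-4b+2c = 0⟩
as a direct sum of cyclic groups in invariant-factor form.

Answer: M ≅ ℤ^2 ⊕ ℤ/2

Derivation:
rank_ℚ(R)=1; free=3−1=2
SNF(R) diag = [2] → torsion [2]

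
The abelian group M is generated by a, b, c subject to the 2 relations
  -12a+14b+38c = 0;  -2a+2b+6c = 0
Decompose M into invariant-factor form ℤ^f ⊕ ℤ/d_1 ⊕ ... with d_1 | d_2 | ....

rank_ℚ(R)=2; free=3−2=1
SNF(R) diag = [2, 2] → torsion [2, 2]

Answer: M ≅ ℤ^1 ⊕ ℤ/2 ⊕ ℤ/2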